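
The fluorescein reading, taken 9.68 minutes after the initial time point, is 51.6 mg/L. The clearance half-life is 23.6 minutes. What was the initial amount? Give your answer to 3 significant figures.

Number of half-lives elapsed: n = 9.68/23.6 ≈ 0.41017.
A₀ = A × 2^n = 51.6 × 2^0.41017 = 51.6 × 1.3288 ≈ 68.568 mg/L.

68.6 mg/L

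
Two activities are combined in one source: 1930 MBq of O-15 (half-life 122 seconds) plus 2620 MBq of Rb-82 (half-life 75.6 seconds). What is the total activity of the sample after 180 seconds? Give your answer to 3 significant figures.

1200 MBq

O-15: 1930 × (1/2)^(180/122) = 1930 × (1/2)^1.4754 ≈ 694.09 MBq.
Rb-82: 2620 × (1/2)^(180/75.6) = 2620 × (1/2)^2.381 ≈ 502.99 MBq.
Total = 694.09 + 502.99 ≈ 1197.1 MBq.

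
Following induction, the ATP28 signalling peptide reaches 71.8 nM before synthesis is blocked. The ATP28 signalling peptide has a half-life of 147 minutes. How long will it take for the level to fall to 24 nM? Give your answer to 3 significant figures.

Fraction remaining = 24/71.8 ≈ 0.33426.
n = log₂(71.8/24) = ln(2.9917)/ln 2 ≈ 1.5809 half-lives.
t = n × t½ = 1.5809 × 147 ≈ 232.4 minutes.

232 minutes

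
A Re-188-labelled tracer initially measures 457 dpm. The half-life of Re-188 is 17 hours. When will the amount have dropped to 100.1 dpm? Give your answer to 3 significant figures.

Fraction remaining = 100.1/457 ≈ 0.21904.
n = log₂(457/100.1) = ln(4.5654)/ln 2 ≈ 2.1908 half-lives.
t = n × t½ = 2.1908 × 17 ≈ 37.243 hours.

37.2 hours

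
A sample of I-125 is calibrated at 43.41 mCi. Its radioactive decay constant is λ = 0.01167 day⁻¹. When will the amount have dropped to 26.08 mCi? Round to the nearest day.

t½ = ln 2 / λ = 0.69315 / 0.01167 ≈ 59.396 days.
Fraction remaining = 26.08/43.41 ≈ 0.60078.
n = log₂(43.41/26.08) = ln(1.6645)/ln 2 ≈ 0.73508 half-lives.
t = n × t½ = 0.73508 × 59.396 ≈ 43.661 days.

44 days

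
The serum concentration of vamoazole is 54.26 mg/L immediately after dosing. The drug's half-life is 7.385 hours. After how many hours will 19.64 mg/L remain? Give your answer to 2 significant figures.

11 hours

Fraction remaining = 19.64/54.26 ≈ 0.36196.
n = log₂(54.26/19.64) = ln(2.7627)/ln 2 ≈ 1.4661 half-lives.
t = n × t½ = 1.4661 × 7.385 ≈ 10.827 hours.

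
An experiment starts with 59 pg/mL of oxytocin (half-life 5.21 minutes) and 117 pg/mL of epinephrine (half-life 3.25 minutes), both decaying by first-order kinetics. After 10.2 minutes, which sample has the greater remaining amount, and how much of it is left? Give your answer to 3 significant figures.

oxytocin: 59 × (1/2)^1.9578 ≈ 15.188 pg/mL.
epinephrine: 117 × (1/2)^3.1385 ≈ 13.287 pg/mL.
Oxytocin has more remaining, at ≈ 15.188 pg/mL.

oxytocin, 15.2 pg/mL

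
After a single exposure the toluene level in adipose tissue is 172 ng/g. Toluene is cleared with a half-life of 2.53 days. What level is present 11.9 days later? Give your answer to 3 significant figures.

6.60 ng/g

Number of half-lives: n = 11.9/2.53 ≈ 4.7036.
Remaining = 172 × (1/2)^4.7036 = 172 × 0.038379 ≈ 6.6011 ng/g.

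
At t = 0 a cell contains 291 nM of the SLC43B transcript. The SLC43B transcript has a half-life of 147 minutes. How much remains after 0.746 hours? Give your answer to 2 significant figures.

240 nM

Convert the elapsed time: 0.746 hours = 44.76 minutes.
Number of half-lives: n = 44.76/147 ≈ 0.30449.
Remaining = 291 × (1/2)^0.30449 = 291 × 0.80973 ≈ 235.63 nM.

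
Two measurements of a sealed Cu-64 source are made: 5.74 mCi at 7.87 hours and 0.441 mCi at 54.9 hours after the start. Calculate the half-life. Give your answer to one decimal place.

12.7 hours

Over Δt = 54.9 − 7.87 = 47.03 hours, the level fell by a factor of 5.74/0.441 ≈ 13.016.
n = log₂(13.016) ≈ 3.7022 half-lives, so t½ = 47.03/3.7022 ≈ 12.703 hours.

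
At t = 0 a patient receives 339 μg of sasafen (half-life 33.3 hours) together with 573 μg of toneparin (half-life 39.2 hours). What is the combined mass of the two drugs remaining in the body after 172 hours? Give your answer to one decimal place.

sasafen: 339 × (1/2)^(172/33.3) = 339 × (1/2)^5.1652 ≈ 9.4478 μg.
toneparin: 573 × (1/2)^(172/39.2) = 573 × (1/2)^4.3878 ≈ 27.372 μg.
Total = 9.4478 + 27.372 ≈ 36.82 μg.

36.8 μg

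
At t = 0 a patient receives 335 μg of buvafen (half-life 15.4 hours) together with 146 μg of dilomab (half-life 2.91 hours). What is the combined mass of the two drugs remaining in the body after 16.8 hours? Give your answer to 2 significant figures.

160 μg

buvafen: 335 × (1/2)^(16.8/15.4) = 335 × (1/2)^1.0909 ≈ 157.27 μg.
dilomab: 146 × (1/2)^(16.8/2.91) = 146 × (1/2)^5.7732 ≈ 2.6696 μg.
Total = 157.27 + 2.6696 ≈ 159.94 μg.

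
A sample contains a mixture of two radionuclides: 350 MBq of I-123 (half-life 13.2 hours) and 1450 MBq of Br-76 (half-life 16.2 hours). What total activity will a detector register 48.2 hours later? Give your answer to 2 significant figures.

I-123: 350 × (1/2)^(48.2/13.2) = 350 × (1/2)^3.6515 ≈ 27.852 MBq.
Br-76: 1450 × (1/2)^(48.2/16.2) = 1450 × (1/2)^2.9753 ≈ 184.38 MBq.
Total = 27.852 + 184.38 ≈ 212.23 MBq.

210 MBq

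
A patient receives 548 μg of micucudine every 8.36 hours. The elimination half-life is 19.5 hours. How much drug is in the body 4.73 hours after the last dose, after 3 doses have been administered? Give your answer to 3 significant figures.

The 3 doses were given 21.45, 13.09, 4.73 hours ago.
Total = 548·(1/2)^(21.45/19.5) + 548·(1/2)^(13.09/19.5) + 548·(1/2)^(4.73/19.5)
      = 255.65 + 344.12 + 463.19 ≈ 1063 μg.

1060 μg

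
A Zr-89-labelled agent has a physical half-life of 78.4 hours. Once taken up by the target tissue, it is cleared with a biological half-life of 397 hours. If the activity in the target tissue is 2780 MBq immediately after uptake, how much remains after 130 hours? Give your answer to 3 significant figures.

702 MBq

1/t_eff = 1/t_phys + 1/t_biol = 1/78.4 + 1/397 = 0.015274 per hour.
t_eff = 78.4 × 397 / (78.4 + 397) ≈ 65.471 hours.
Remaining = 2780 × (1/2)^(130/65.471) = 2780 × (1/2)^1.9856 ≈ 701.96 MBq.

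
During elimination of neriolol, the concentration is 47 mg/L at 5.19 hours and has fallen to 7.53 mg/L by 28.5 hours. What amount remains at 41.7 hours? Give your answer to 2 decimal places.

Over Δt = 28.5 − 5.19 = 23.31 hours, the level fell by a factor of 47/7.53 ≈ 6.2417.
n = log₂(6.2417) ≈ 2.6419 half-lives, so t½ = 23.31/2.6419 ≈ 8.8231 hours.
From t = 28.5 to t = 41.7: 7.53 × (1/2)^((41.7−28.5)/8.8231) ≈ 2.6695 mg/L.

2.67 mg/L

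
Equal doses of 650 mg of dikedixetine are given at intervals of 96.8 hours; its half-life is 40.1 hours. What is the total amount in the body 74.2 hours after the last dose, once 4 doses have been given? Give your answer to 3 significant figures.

222 mg

The 4 doses were given 364.6, 267.8, 171, 74.2 hours ago.
Total = 650·(1/2)^(364.6/40.1) + 650·(1/2)^(267.8/40.1) + 650·(1/2)^(171/40.1) + 650·(1/2)^(74.2/40.1)
      = 1.1909 + 6.3466 + 33.824 + 180.26 ≈ 221.62 mg.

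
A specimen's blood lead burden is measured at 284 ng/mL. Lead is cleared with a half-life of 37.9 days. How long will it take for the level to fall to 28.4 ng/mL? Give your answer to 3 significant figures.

Fraction remaining = 28.4/284 ≈ 0.1.
n = log₂(284/28.4) = ln(10)/ln 2 ≈ 3.3219 half-lives.
t = n × t½ = 3.3219 × 37.9 ≈ 125.9 days.

126 days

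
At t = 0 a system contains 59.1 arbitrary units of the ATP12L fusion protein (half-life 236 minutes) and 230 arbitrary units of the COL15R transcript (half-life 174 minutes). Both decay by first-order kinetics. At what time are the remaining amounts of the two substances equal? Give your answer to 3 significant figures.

Set 59.1·(1/2)^(t/236) = 230·(1/2)^(t/174).
Taking log₂: log₂(59.1/230) = t·(1/236 − 1/174).
log₂(0.25696) = -1.9604; 1/236 − 1/174 = -0.0015098.
t = -1.9604 / -0.0015098 ≈ 1298.4 minutes.

1300 minutes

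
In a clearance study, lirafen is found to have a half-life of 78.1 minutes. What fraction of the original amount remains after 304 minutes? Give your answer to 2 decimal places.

0.07

n = 304/78.1 ≈ 3.8924 half-lives.
Fraction remaining = (1/2)^3.8924 ≈ 0.067338.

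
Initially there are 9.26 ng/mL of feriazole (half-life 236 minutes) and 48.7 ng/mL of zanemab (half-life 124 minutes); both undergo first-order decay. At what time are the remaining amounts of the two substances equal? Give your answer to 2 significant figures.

630 minutes

Set 9.26·(1/2)^(t/236) = 48.7·(1/2)^(t/124).
Taking log₂: log₂(9.26/48.7) = t·(1/236 − 1/124).
log₂(0.19014) = -2.3948; 1/236 − 1/124 = -0.0038272.
t = -2.3948 / -0.0038272 ≈ 625.74 minutes.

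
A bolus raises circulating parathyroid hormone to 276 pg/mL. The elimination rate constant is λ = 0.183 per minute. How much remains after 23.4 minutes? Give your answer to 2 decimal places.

3.81 pg/mL

t½ = ln 2 / λ = 0.69315 / 0.183 ≈ 3.7877 minutes.
Number of half-lives: n = 23.4/3.7877 ≈ 6.1779.
Remaining = 276 × (1/2)^6.1779 = 276 × 0.013812 ≈ 3.8122 pg/mL.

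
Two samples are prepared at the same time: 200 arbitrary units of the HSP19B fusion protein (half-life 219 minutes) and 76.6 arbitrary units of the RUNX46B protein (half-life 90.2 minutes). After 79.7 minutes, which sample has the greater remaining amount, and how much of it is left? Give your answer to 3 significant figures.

HSP19B fusion protein: 200 × (1/2)^0.36393 ≈ 155.41 arbitrary units.
RUNX46B protein: 76.6 × (1/2)^0.88359 ≈ 41.518 arbitrary units.
HSP19B fusion protein has more remaining, at ≈ 155.41 arbitrary units.

HSP19B fusion protein, 155 arbitrary units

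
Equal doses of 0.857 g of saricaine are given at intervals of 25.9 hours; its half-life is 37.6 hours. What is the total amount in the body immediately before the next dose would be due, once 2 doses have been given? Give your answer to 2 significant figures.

The 2 doses were given 51.8, 25.9 hours ago.
Total = 0.857·(1/2)^(51.8/37.6) + 0.857·(1/2)^(25.9/37.6)
      = 0.32981 + 0.53165 ≈ 0.86146 g.

0.86 g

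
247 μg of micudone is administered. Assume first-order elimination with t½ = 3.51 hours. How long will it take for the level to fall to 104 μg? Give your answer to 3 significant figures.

4.38 hours

Fraction remaining = 104/247 ≈ 0.42105.
n = log₂(247/104) = ln(2.375)/ln 2 ≈ 1.2479 half-lives.
t = n × t½ = 1.2479 × 3.51 ≈ 4.3802 hours.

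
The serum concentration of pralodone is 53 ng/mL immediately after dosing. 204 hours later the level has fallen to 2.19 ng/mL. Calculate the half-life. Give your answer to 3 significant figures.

44.4 hours

A/A₀ = 2.19/53 ≈ 0.041321.
n = log₂(24.201) ≈ 4.597 half-lives elapsed in 204 hours.
t½ = 204/4.597 ≈ 44.377 hours.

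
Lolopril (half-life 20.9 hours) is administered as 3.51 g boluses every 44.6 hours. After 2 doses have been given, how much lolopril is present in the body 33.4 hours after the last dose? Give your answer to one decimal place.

The 2 doses were given 78, 33.4 hours ago.
Total = 3.51·(1/2)^(78/20.9) + 3.51·(1/2)^(33.4/20.9)
      = 0.26415 + 1.1594 ≈ 1.4236 g.

1.4 g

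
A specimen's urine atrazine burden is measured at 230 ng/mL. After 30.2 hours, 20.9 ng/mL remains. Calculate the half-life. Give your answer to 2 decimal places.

8.73 hours

A/A₀ = 20.9/230 ≈ 0.09087.
n = log₂(11.005) ≈ 3.4601 half-lives elapsed in 30.2 hours.
t½ = 30.2/3.4601 ≈ 8.7282 hours.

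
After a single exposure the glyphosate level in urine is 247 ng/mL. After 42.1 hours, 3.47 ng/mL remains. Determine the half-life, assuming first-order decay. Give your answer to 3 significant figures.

A/A₀ = 3.47/247 ≈ 0.014049.
n = log₂(71.182) ≈ 6.1534 half-lives elapsed in 42.1 hours.
t½ = 42.1/6.1534 ≈ 6.8417 hours.

6.84 hours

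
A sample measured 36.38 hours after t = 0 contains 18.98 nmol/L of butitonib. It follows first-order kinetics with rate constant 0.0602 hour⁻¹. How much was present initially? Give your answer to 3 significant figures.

170 nmol/L

t½ = ln 2 / k = 0.69315 / 0.0602 ≈ 11.514 hours.
Number of half-lives elapsed: n = 36.38/11.514 ≈ 3.1596.
A₀ = A × 2^n = 18.98 × 2^3.1596 = 18.98 × 8.9359 ≈ 169.6 nmol/L.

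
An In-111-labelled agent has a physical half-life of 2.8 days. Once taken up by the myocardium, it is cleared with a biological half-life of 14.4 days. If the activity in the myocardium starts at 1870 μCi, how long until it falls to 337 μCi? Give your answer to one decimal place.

5.8 days

1/t_eff = 1/t_phys + 1/t_biol = 1/2.8 + 1/14.4 = 0.42659 per day.
t_eff = 2.8 × 14.4 / (2.8 + 14.4) ≈ 2.3442 days.
n = log₂(1870/337) ≈ 2.4722; t = 2.4722 × 2.3442 ≈ 5.7953 days.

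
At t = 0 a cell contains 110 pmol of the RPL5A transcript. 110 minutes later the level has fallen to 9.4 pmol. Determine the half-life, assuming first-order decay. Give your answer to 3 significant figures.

31.0 minutes

A/A₀ = 9.4/110 ≈ 0.085455.
n = log₂(11.702) ≈ 3.5487 half-lives elapsed in 110 minutes.
t½ = 110/3.5487 ≈ 30.997 minutes.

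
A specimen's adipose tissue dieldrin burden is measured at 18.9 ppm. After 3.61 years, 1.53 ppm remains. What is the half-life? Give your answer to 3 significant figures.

0.995 years

A/A₀ = 1.53/18.9 ≈ 0.080952.
n = log₂(12.353) ≈ 3.6268 half-lives elapsed in 3.61 years.
t½ = 3.61/3.6268 ≈ 0.99537 years.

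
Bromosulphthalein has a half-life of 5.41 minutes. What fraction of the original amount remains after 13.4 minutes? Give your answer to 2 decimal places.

n = 13.4/5.41 ≈ 2.4769 half-lives.
Fraction remaining = (1/2)^2.4769 ≈ 0.17963.

0.18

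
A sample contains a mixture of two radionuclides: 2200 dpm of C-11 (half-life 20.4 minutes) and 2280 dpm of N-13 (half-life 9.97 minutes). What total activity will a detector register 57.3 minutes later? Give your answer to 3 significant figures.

C-11: 2200 × (1/2)^(57.3/20.4) = 2200 × (1/2)^2.8088 ≈ 313.97 dpm.
N-13: 2280 × (1/2)^(57.3/9.97) = 2280 × (1/2)^5.7472 ≈ 42.447 dpm.
Total = 313.97 + 42.447 ≈ 356.41 dpm.

356 dpm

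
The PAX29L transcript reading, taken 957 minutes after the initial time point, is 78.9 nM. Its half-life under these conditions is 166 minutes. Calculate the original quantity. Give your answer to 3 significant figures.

Number of half-lives elapsed: n = 957/166 ≈ 5.7651.
A₀ = A × 2^n = 78.9 × 2^5.7651 = 78.9 × 54.382 ≈ 4290.7 nM.

4290 nM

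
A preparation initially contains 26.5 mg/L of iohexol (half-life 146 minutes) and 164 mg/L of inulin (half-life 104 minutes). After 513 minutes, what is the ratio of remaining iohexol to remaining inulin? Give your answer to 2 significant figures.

iohexol: 26.5 × (1/2)^(513/146) = 26.5 × (1/2)^3.5137 ≈ 2.3202 mg/L.
inulin: 164 × (1/2)^(513/104) = 164 × (1/2)^4.9327 ≈ 5.3698 mg/L.
Ratio ≈ 2.3202 / 5.3698 ≈ 0.43208.

0.43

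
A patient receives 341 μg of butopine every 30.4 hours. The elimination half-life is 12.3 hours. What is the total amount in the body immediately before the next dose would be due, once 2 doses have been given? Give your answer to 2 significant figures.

73 μg

The 2 doses were given 60.8, 30.4 hours ago.
Total = 341·(1/2)^(60.8/12.3) + 341·(1/2)^(30.4/12.3)
      = 11.085 + 61.482 ≈ 72.567 μg.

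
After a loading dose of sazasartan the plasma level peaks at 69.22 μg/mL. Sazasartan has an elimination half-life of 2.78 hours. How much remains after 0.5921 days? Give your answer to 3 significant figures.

Convert the elapsed time: 0.5921 days = 14.2104 hours.
Number of half-lives: n = 14.2104/2.78 ≈ 5.1117.
Remaining = 69.22 × (1/2)^5.1117 = 69.22 × 0.028923 ≈ 2.002 μg/mL.

2.00 μg/mL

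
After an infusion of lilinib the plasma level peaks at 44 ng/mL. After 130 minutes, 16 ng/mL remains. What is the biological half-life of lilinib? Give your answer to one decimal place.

89.1 minutes

A/A₀ = 16/44 ≈ 0.36364.
n = log₂(2.75) ≈ 1.4594 half-lives elapsed in 130 minutes.
t½ = 130/1.4594 ≈ 89.076 minutes.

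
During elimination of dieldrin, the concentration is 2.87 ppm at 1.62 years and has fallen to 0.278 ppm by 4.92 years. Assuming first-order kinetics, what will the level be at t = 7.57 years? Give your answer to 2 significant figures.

0.043 ppm

Over Δt = 4.92 − 1.62 = 3.3 years, the level fell by a factor of 2.87/0.278 ≈ 10.324.
n = log₂(10.324) ≈ 3.3679 half-lives, so t½ = 3.3/3.3679 ≈ 0.97984 years.
From t = 4.92 to t = 7.57: 0.278 × (1/2)^((7.57−4.92)/0.97984) ≈ 0.042648 ppm.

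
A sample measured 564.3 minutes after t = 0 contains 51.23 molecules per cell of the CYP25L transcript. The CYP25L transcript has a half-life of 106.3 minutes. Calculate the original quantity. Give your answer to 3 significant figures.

2030 molecules per cell

Number of half-lives elapsed: n = 564.3/106.3 ≈ 5.3086.
A₀ = A × 2^n = 51.23 × 2^5.3086 = 51.23 × 39.631 ≈ 2030.3 molecules per cell.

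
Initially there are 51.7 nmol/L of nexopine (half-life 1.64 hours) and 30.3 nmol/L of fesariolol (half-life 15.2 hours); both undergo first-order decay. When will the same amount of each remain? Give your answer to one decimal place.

1.4 hours

Set 51.7·(1/2)^(t/1.64) = 30.3·(1/2)^(t/15.2).
Taking log₂: log₂(51.7/30.3) = t·(1/1.64 − 1/15.2).
log₂(1.7063) = 0.77085; 1/1.64 − 1/15.2 = 0.54397.
t = 0.77085 / 0.54397 ≈ 1.4171 hours.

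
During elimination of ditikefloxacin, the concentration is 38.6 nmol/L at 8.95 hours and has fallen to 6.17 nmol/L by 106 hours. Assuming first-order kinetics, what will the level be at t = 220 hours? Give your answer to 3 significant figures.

0.716 nmol/L

Over Δt = 106 − 8.95 = 97.05 hours, the level fell by a factor of 38.6/6.17 ≈ 6.2561.
n = log₂(6.2561) ≈ 2.6453 half-lives, so t½ = 97.05/2.6453 ≈ 36.688 hours.
From t = 106 to t = 220: 6.17 × (1/2)^((220−106)/36.688) ≈ 0.71599 nmol/L.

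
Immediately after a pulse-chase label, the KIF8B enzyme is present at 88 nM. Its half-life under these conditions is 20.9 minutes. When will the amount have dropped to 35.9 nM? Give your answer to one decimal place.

27.0 minutes

Fraction remaining = 35.9/88 ≈ 0.40795.
n = log₂(88/35.9) = ln(2.4513)/ln 2 ≈ 1.2935 half-lives.
t = n × t½ = 1.2935 × 20.9 ≈ 27.035 minutes.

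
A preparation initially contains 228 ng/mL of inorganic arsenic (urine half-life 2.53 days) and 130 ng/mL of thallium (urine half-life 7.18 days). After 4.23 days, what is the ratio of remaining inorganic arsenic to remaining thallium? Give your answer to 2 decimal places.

inorganic arsenic: 228 × (1/2)^(4.23/2.53) = 228 × (1/2)^1.6719 ≈ 71.554 ng/mL.
thallium: 130 × (1/2)^(4.23/7.18) = 130 × (1/2)^0.58914 ≈ 86.416 ng/mL.
Ratio ≈ 71.554 / 86.416 ≈ 0.82801.

0.83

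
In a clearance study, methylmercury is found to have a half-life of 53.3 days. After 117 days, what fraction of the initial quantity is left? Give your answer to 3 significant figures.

n = 117/53.3 ≈ 2.1951 half-lives.
Fraction remaining = (1/2)^2.1951 ≈ 0.21837.

0.218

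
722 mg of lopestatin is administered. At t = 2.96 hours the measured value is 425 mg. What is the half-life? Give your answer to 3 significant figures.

A/A₀ = 425/722 ≈ 0.58864.
n = log₂(1.6988) ≈ 0.76454 half-lives elapsed in 2.96 hours.
t½ = 2.96/0.76454 ≈ 3.8716 hours.

3.87 hours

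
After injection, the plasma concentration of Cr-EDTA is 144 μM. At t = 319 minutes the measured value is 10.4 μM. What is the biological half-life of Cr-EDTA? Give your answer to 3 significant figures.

A/A₀ = 10.4/144 ≈ 0.072222.
n = log₂(13.846) ≈ 3.7914 half-lives elapsed in 319 minutes.
t½ = 319/3.7914 ≈ 84.137 minutes.

84.1 minutes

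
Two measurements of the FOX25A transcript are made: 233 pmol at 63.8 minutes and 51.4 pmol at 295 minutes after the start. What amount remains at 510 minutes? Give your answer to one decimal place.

Over Δt = 295 − 63.8 = 231.2 minutes, the level fell by a factor of 233/51.4 ≈ 4.5331.
n = log₂(4.5331) ≈ 2.1805 half-lives, so t½ = 231.2/2.1805 ≈ 106.03 minutes.
From t = 295 to t = 510: 51.4 × (1/2)^((510−295)/106.03) ≈ 12.606 pmol.

12.6 pmol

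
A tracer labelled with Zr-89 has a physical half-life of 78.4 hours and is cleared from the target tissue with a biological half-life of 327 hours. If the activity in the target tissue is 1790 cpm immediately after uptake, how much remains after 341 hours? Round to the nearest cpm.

1/t_eff = 1/t_phys + 1/t_biol = 1/78.4 + 1/327 = 0.015813 per hour.
t_eff = 78.4 × 327 / (78.4 + 327) ≈ 63.238 hours.
Remaining = 1790 × (1/2)^(341/63.238) = 1790 × (1/2)^5.3923 ≈ 42.619 cpm.

43 cpm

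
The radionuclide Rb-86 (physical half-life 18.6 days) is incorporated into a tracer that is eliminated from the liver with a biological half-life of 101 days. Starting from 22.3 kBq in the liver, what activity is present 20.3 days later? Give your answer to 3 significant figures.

9.10 kBq

1/t_eff = 1/t_phys + 1/t_biol = 1/18.6 + 1/101 = 0.063664 per day.
t_eff = 18.6 × 101 / (18.6 + 101) ≈ 15.707 days.
Remaining = 22.3 × (1/2)^(20.3/15.707) = 22.3 × (1/2)^1.2924 ≈ 9.1045 kBq.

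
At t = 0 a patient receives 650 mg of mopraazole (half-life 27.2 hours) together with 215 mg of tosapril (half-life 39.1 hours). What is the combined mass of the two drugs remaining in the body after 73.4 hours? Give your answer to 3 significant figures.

mopraazole: 650 × (1/2)^(73.4/27.2) = 650 × (1/2)^2.6985 ≈ 100.13 mg.
tosapril: 215 × (1/2)^(73.4/39.1) = 215 × (1/2)^1.8772 ≈ 58.524 mg.
Total = 100.13 + 58.524 ≈ 158.66 mg.

159 mg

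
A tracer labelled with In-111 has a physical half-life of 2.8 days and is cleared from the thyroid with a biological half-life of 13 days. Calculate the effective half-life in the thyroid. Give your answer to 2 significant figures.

1/t_eff = 1/t_phys + 1/t_biol = 1/2.8 + 1/13 = 0.43407 per day.
t_eff = 2.8 × 13 / (2.8 + 13) ≈ 2.3038 days.

2.3 days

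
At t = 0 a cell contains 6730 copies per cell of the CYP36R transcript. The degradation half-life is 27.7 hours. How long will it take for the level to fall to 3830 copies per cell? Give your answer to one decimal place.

Fraction remaining = 3830/6730 ≈ 0.56909.
n = log₂(6730/3830) = ln(1.7572)/ln 2 ≈ 0.81326 half-lives.
t = n × t½ = 0.81326 × 27.7 ≈ 22.527 hours.

22.5 hours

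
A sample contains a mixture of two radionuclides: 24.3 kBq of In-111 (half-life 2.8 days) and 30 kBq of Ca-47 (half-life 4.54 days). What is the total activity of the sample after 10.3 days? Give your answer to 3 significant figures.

8.12 kBq

In-111: 24.3 × (1/2)^(10.3/2.8) = 24.3 × (1/2)^3.6786 ≈ 1.8978 kBq.
Ca-47: 30 × (1/2)^(10.3/4.54) = 30 × (1/2)^2.2687 ≈ 6.2254 kBq.
Total = 1.8978 + 6.2254 ≈ 8.1232 kBq.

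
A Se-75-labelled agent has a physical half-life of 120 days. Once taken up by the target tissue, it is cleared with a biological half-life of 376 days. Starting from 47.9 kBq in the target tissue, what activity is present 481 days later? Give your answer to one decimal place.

1.2 kBq

1/t_eff = 1/t_phys + 1/t_biol = 1/120 + 1/376 = 0.010993 per day.
t_eff = 120 × 376 / (120 + 376) ≈ 90.968 days.
Remaining = 47.9 × (1/2)^(481/90.968) = 47.9 × (1/2)^5.2876 ≈ 1.2263 kBq.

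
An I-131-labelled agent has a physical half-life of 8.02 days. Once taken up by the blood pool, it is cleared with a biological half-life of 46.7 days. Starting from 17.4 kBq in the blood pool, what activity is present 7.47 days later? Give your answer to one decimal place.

8.2 kBq

1/t_eff = 1/t_phys + 1/t_biol = 1/8.02 + 1/46.7 = 0.1461 per day.
t_eff = 8.02 × 46.7 / (8.02 + 46.7) ≈ 6.8446 days.
Remaining = 17.4 × (1/2)^(7.47/6.8446) = 17.4 × (1/2)^1.0914 ≈ 8.166 kBq.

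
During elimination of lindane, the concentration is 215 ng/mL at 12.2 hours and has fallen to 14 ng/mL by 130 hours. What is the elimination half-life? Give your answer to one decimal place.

29.9 hours

Over Δt = 130 − 12.2 = 117.8 hours, the level fell by a factor of 215/14 ≈ 15.357.
n = log₂(15.357) ≈ 3.9408 half-lives, so t½ = 117.8/3.9408 ≈ 29.892 hours.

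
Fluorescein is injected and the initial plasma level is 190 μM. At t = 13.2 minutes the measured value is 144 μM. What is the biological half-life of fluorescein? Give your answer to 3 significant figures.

A/A₀ = 144/190 ≈ 0.75789.
n = log₂(1.3194) ≈ 0.39993 half-lives elapsed in 13.2 minutes.
t½ = 13.2/0.39993 ≈ 33.006 minutes.

33.0 minutes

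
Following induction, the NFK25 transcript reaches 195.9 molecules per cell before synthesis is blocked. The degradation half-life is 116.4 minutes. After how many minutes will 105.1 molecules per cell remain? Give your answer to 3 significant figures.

105 minutes

Fraction remaining = 105.1/195.9 ≈ 0.5365.
n = log₂(195.9/105.1) = ln(1.8639)/ln 2 ≈ 0.89835 half-lives.
t = n × t½ = 0.89835 × 116.4 ≈ 104.57 minutes.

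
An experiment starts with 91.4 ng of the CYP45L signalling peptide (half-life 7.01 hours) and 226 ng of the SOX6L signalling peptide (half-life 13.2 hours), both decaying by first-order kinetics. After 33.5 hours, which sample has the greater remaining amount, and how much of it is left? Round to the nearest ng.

CYP45L signalling peptide: 91.4 × (1/2)^4.7789 ≈ 3.3293 ng.
SOX6L signalling peptide: 226 × (1/2)^2.5379 ≈ 38.916 ng.
SOX6L signalling peptide has more remaining, at ≈ 38.916 ng.

SOX6L signalling peptide, 39 ng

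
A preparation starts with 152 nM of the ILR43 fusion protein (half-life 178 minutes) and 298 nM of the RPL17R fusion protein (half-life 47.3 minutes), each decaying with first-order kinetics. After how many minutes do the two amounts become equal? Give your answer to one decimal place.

Set 152·(1/2)^(t/178) = 298·(1/2)^(t/47.3).
Taking log₂: log₂(152/298) = t·(1/178 − 1/47.3).
log₂(0.51007) = -0.97124; 1/178 − 1/47.3 = -0.015524.
t = -0.97124 / -0.015524 ≈ 62.565 minutes.

62.6 minutes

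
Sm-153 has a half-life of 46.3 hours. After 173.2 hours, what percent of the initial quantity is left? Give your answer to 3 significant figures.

7.48%

n = 173.2/46.3 ≈ 3.7408 half-lives.
Fraction remaining = (1/2)^3.7408 ≈ 0.0748, i.e. 7.48%.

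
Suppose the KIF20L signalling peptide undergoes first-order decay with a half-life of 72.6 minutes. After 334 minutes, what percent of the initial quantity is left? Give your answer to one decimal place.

n = 334/72.6 ≈ 4.6006 half-lives.
Fraction remaining = (1/2)^4.6006 ≈ 0.041219, i.e. 4.1219%.

4.1%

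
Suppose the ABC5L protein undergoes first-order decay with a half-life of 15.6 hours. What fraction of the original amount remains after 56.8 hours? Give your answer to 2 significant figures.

0.080

n = 56.8/15.6 ≈ 3.641 half-lives.
Fraction remaining = (1/2)^3.641 ≈ 0.080157.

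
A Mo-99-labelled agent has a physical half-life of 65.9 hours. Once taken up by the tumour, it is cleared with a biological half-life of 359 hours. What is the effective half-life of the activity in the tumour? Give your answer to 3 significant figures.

55.7 hours

1/t_eff = 1/t_phys + 1/t_biol = 1/65.9 + 1/359 = 0.01796 per hour.
t_eff = 65.9 × 359 / (65.9 + 359) ≈ 55.679 hours.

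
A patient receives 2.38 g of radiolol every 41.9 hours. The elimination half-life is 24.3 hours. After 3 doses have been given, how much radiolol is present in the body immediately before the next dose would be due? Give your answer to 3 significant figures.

1.00 g

The 3 doses were given 125.7, 83.8, 41.9 hours ago.
Total = 2.38·(1/2)^(125.7/24.3) + 2.38·(1/2)^(83.8/24.3) + 2.38·(1/2)^(41.9/24.3)
      = 0.065978 + 0.218 + 0.72031 ≈ 1.0043 g.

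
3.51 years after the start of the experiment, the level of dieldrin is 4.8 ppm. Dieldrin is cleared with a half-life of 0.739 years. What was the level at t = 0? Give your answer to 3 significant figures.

129 ppm

Number of half-lives elapsed: n = 3.51/0.739 ≈ 4.7497.
A₀ = A × 2^n = 4.8 × 2^4.7497 = 4.8 × 26.902 ≈ 129.13 ppm.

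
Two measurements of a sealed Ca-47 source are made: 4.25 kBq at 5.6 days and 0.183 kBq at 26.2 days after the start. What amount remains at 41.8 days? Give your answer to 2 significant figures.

Over Δt = 26.2 − 5.6 = 20.6 days, the level fell by a factor of 4.25/0.183 ≈ 23.224.
n = log₂(23.224) ≈ 4.5375 half-lives, so t½ = 20.6/4.5375 ≈ 4.5399 days.
From t = 26.2 to t = 41.8: 0.183 × (1/2)^((41.8−26.2)/4.5399) ≈ 0.016906 kBq.

0.017 kBq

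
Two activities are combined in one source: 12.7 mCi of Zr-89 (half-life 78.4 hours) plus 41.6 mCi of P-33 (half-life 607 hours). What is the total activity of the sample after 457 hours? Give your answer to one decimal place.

Zr-89: 12.7 × (1/2)^(457/78.4) = 12.7 × (1/2)^5.8291 ≈ 0.2234 mCi.
P-33: 41.6 × (1/2)^(457/607) = 41.6 × (1/2)^0.75288 ≈ 24.686 mCi.
Total = 0.2234 + 24.686 ≈ 24.91 mCi.

24.9 mCi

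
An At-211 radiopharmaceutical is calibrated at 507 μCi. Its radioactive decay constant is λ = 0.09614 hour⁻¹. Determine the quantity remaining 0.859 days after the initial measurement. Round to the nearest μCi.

70 μCi

t½ = ln 2 / λ = 0.69315 / 0.09614 ≈ 7.2098 hours.
Convert the elapsed time: 0.859 days = 20.616 hours.
Number of half-lives: n = 20.616/7.2098 ≈ 2.8595.
Remaining = 507 × (1/2)^2.8595 = 507 × 0.13779 ≈ 69.86 μCi.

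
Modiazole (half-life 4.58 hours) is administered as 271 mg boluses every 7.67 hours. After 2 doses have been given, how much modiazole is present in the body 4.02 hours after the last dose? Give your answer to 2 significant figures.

190 mg

The 2 doses were given 11.69, 4.02 hours ago.
Total = 271·(1/2)^(11.69/4.58) + 271·(1/2)^(4.02/4.58)
      = 46.198 + 147.48 ≈ 193.68 mg.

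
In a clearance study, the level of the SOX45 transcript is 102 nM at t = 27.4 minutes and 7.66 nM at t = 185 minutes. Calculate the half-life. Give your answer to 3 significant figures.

42.2 minutes

Over Δt = 185 − 27.4 = 157.6 minutes, the level fell by a factor of 102/7.66 ≈ 13.316.
n = log₂(13.316) ≈ 3.7351 half-lives, so t½ = 157.6/3.7351 ≈ 42.195 minutes.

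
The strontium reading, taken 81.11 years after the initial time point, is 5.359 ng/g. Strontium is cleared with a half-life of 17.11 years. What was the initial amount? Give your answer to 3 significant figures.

143 ng/g

Number of half-lives elapsed: n = 81.11/17.11 ≈ 4.7405.
A₀ = A × 2^n = 5.359 × 2^4.7405 = 5.359 × 26.732 ≈ 143.26 ng/g.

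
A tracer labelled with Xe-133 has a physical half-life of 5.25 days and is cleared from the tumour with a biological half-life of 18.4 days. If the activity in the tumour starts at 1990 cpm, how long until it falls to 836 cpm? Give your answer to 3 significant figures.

5.11 days

1/t_eff = 1/t_phys + 1/t_biol = 1/5.25 + 1/18.4 = 0.24482 per day.
t_eff = 5.25 × 18.4 / (5.25 + 18.4) ≈ 4.0846 days.
n = log₂(1990/836) ≈ 1.2512; t = 1.2512 × 4.0846 ≈ 5.1106 days.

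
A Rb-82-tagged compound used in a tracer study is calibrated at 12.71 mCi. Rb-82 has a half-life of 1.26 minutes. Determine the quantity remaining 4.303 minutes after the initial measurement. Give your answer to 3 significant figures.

1.19 mCi

Number of half-lives: n = 4.303/1.26 ≈ 3.4151.
Remaining = 12.71 × (1/2)^3.4151 = 12.71 × 0.093747 ≈ 1.1915 mCi.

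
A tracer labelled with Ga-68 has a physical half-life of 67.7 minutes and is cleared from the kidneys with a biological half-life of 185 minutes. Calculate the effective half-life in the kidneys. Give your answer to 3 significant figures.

1/t_eff = 1/t_phys + 1/t_biol = 1/67.7 + 1/185 = 0.020176 per minute.
t_eff = 67.7 × 185 / (67.7 + 185) ≈ 49.563 minutes.

49.6 minutes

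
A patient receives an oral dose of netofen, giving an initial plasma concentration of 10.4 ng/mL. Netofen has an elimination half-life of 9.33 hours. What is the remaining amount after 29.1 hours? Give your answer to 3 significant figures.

1.20 ng/mL

Number of half-lives: n = 29.1/9.33 ≈ 3.119.
Remaining = 10.4 × (1/2)^3.119 = 10.4 × 0.11511 ≈ 1.1971 ng/mL.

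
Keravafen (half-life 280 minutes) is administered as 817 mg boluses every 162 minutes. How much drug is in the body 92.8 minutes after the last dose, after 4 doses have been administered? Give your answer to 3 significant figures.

1570 mg

The 4 doses were given 578.8, 416.8, 254.8, 92.8 minutes ago.
Total = 817·(1/2)^(578.8/280) + 817·(1/2)^(416.8/280) + 817·(1/2)^(254.8/280) + 817·(1/2)^(92.8/280)
      = 194.96 + 291.15 + 434.8 + 649.31 ≈ 1570.2 mg.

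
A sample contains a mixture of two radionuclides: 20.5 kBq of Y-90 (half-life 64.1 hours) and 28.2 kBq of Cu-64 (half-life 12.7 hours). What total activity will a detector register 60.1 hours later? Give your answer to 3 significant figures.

Y-90: 20.5 × (1/2)^(60.1/64.1) = 20.5 × (1/2)^0.9376 ≈ 10.703 kBq.
Cu-64: 28.2 × (1/2)^(60.1/12.7) = 28.2 × (1/2)^4.7323 ≈ 1.0609 kBq.
Total = 10.703 + 1.0609 ≈ 11.764 kBq.

11.8 kBq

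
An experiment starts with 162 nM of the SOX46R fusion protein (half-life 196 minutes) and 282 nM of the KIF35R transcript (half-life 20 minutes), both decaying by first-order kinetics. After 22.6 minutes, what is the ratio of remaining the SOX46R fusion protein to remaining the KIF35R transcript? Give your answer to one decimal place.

1.2

SOX46R fusion protein: 162 × (1/2)^(22.6/196) = 162 × (1/2)^0.11531 ≈ 149.56 nM.
KIF35R transcript: 282 × (1/2)^(22.6/20) = 282 × (1/2)^1.13 ≈ 128.85 nM.
Ratio ≈ 149.56 / 128.85 ≈ 1.1607.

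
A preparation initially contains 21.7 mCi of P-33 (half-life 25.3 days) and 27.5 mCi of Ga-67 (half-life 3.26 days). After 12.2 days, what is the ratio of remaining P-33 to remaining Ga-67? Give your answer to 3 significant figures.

P-33: 21.7 × (1/2)^(12.2/25.3) = 21.7 × (1/2)^0.48221 ≈ 15.535 mCi.
Ga-67: 27.5 × (1/2)^(12.2/3.26) = 27.5 × (1/2)^3.7423 ≈ 2.0548 mCi.
Ratio ≈ 15.535 / 2.0548 ≈ 7.56.

7.56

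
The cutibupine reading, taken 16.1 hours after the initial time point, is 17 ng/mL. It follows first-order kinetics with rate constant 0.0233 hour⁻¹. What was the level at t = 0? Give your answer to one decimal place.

24.7 ng/mL

t½ = ln 2 / λ = 0.69315 / 0.0233 ≈ 29.749 hours.
Number of half-lives elapsed: n = 16.1/29.749 ≈ 0.5412.
A₀ = A × 2^n = 17 × 2^0.5412 = 17 × 1.4552 ≈ 24.738 ng/mL.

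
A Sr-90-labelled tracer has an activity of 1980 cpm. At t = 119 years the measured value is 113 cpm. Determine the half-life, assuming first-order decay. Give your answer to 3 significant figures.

28.8 years

A/A₀ = 113/1980 ≈ 0.057071.
n = log₂(17.522) ≈ 4.1311 half-lives elapsed in 119 years.
t½ = 119/4.1311 ≈ 28.806 years.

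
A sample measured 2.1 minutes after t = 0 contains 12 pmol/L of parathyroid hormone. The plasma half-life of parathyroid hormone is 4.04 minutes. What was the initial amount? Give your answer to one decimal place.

Number of half-lives elapsed: n = 2.1/4.04 ≈ 0.5198.
A₀ = A × 2^n = 12 × 2^0.5198 = 12 × 1.4338 ≈ 17.205 pmol/L.

17.2 pmol/L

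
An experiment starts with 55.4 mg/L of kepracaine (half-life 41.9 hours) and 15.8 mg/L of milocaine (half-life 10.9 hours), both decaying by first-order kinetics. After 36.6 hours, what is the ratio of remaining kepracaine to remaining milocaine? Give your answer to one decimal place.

19.6

kepracaine: 55.4 × (1/2)^(36.6/41.9) = 55.4 × (1/2)^0.87351 ≈ 30.238 mg/L.
milocaine: 15.8 × (1/2)^(36.6/10.9) = 15.8 × (1/2)^3.3578 ≈ 1.5412 mg/L.
Ratio ≈ 30.238 / 1.5412 ≈ 19.62.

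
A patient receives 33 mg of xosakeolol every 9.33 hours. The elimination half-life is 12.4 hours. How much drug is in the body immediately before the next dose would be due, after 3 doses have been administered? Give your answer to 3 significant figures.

The 3 doses were given 27.99, 18.66, 9.33 hours ago.
Total = 33·(1/2)^(27.99/12.4) + 33·(1/2)^(18.66/12.4) + 33·(1/2)^(9.33/12.4)
      = 6.9026 + 11.628 + 19.589 ≈ 38.12 mg.

38.1 mg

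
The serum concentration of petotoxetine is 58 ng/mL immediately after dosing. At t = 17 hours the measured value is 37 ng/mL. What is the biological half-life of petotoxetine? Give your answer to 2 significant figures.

A/A₀ = 37/58 ≈ 0.63793.
n = log₂(1.5676) ≈ 0.64853 half-lives elapsed in 17 hours.
t½ = 17/0.64853 ≈ 26.213 hours.

26 hours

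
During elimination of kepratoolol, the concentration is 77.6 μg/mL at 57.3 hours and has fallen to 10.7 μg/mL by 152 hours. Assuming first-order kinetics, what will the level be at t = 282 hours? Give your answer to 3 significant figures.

0.705 μg/mL

Over Δt = 152 − 57.3 = 94.7 hours, the level fell by a factor of 77.6/10.7 ≈ 7.2523.
n = log₂(7.2523) ≈ 2.8584 half-lives, so t½ = 94.7/2.8584 ≈ 33.13 hours.
From t = 152 to t = 282: 10.7 × (1/2)^((282−152)/33.13) ≈ 0.70495 μg/mL.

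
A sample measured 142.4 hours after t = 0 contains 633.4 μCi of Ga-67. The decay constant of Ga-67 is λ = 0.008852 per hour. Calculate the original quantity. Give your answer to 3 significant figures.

t½ = ln 2 / λ = 0.69315 / 0.008852 ≈ 78.304 hours.
Number of half-lives elapsed: n = 142.4/78.304 ≈ 1.8186.
A₀ = A × 2^n = 633.4 × 2^1.8186 = 633.4 × 3.5273 ≈ 2234.2 μCi.

2230 μCi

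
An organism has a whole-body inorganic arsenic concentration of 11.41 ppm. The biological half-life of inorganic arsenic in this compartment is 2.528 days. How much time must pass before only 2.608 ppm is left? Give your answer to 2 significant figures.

Fraction remaining = 2.608/11.41 ≈ 0.22857.
n = log₂(11.41/2.608) = ln(4.375)/ln 2 ≈ 2.1293 half-lives.
t = n × t½ = 2.1293 × 2.528 ≈ 5.3828 days.

5.4 days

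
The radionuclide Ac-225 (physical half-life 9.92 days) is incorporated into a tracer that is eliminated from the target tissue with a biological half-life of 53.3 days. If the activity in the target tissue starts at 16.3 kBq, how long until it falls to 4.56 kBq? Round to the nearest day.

15 days

1/t_eff = 1/t_phys + 1/t_biol = 1/9.92 + 1/53.3 = 0.11957 per day.
t_eff = 9.92 × 53.3 / (9.92 + 53.3) ≈ 8.3634 days.
n = log₂(16.3/4.56) ≈ 1.8378; t = 1.8378 × 8.3634 ≈ 15.37 days.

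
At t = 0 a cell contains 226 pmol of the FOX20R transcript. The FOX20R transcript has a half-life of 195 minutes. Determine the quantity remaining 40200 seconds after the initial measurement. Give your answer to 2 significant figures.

Convert the elapsed time: 40200 seconds = 670 minutes.
Number of half-lives: n = 670/195 ≈ 3.4359.
Remaining = 226 × (1/2)^3.4359 = 226 × 0.092404 ≈ 20.883 pmol.

21 pmol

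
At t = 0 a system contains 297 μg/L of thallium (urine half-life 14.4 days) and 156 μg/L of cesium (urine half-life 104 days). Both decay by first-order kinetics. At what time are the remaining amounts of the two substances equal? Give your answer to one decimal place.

Set 297·(1/2)^(t/14.4) = 156·(1/2)^(t/104).
Taking log₂: log₂(297/156) = t·(1/14.4 − 1/104).
log₂(1.9038) = 0.92892; 1/14.4 − 1/104 = 0.059829.
t = 0.92892 / 0.059829 ≈ 15.526 days.

15.5 days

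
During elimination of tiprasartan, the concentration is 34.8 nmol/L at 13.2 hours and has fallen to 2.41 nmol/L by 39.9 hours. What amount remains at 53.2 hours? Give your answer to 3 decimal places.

0.637 nmol/L

Over Δt = 39.9 − 13.2 = 26.7 hours, the level fell by a factor of 34.8/2.41 ≈ 14.44.
n = log₂(14.44) ≈ 3.852 half-lives, so t½ = 26.7/3.852 ≈ 6.9315 hours.
From t = 39.9 to t = 53.2: 2.41 × (1/2)^((53.2−39.9)/6.9315) ≈ 0.63739 nmol/L.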